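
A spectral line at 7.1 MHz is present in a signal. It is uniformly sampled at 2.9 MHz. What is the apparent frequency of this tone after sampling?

1.3 MHz

7.1 MHz mod fs = 1.3 MHz.
1.3 MHz ≤ fs/2 = 1.45 MHz, appears at 1.3 MHz.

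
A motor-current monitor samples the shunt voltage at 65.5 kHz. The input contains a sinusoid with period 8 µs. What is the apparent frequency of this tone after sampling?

T = 8 µs → f = 1/T = 125 kHz.
125 kHz mod fs = 59.5 kHz.
59.5 kHz > fs/2 = 32.75 kHz, folds to fs − 59.5 kHz = 6 kHz.

6 kHz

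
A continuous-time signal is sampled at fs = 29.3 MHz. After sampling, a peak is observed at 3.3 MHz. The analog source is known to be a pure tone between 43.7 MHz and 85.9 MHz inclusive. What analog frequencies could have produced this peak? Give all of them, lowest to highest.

55.3 MHz, 61.9 MHz, 84.6 MHz

Frequencies that alias to 3.3 MHz are k·fs ± 3.3 MHz for integer k ≥ 0.
k=0: 3.3 MHz.
k=1: 26 MHz, 32.6 MHz.
k=2: 55.3 MHz, 61.9 MHz.
k=3: 84.6 MHz, 91.2 MHz.
k=4: 113.9 MHz, 120.5 MHz.
Within [43.7 MHz, 85.9 MHz]: 55.3 MHz, 61.9 MHz, 84.6 MHz.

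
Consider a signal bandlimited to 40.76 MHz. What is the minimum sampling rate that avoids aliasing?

81.52 MHz

Nyquist rate = 2 × 40.76 MHz = 81.52 MHz.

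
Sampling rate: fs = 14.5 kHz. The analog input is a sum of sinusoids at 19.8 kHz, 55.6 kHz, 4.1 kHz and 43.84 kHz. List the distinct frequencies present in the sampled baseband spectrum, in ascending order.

fs/2 = 7.25 kHz.
19.8 kHz mod fs = 5.3 kHz.
5.3 kHz ≤ fs/2 = 7.25 kHz, appears at 5.3 kHz.
55.6 kHz mod fs = 12.1 kHz.
12.1 kHz > fs/2 = 7.25 kHz, folds to fs − 12.1 kHz = 2.4 kHz.
4.1 kHz ≤ fs/2 = 7.25 kHz, passes unchanged.
43.84 kHz mod fs = 0.34 kHz.
0.34 kHz ≤ fs/2 = 7.25 kHz, appears at 0.34 kHz.
Distinct values: {0.34 kHz, 2.4 kHz, 4.1 kHz, 5.3 kHz}.

0.34 kHz, 2.4 kHz, 4.1 kHz, 5.3 kHz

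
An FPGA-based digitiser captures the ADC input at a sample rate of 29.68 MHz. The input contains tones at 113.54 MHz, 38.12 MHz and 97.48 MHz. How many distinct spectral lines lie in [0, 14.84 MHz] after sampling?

2

fs/2 = 14.84 MHz.
113.54 MHz mod fs = 24.5 MHz.
24.5 MHz > fs/2 = 14.84 MHz, folds to fs − 24.5 MHz = 5.18 MHz.
38.12 MHz mod fs = 8.44 MHz.
8.44 MHz ≤ fs/2 = 14.84 MHz, appears at 8.44 MHz.
97.48 MHz mod fs = 8.44 MHz.
8.44 MHz ≤ fs/2 = 14.84 MHz, appears at 8.44 MHz.
Distinct values: {5.18 MHz, 8.44 MHz} → 2.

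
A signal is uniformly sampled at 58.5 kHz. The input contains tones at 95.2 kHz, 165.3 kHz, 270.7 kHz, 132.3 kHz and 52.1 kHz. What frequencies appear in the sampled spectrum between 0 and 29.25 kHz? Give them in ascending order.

6.4 kHz, 10.2 kHz, 15.3 kHz, 21.8 kHz

fs/2 = 29.25 kHz.
95.2 kHz mod fs = 36.7 kHz.
36.7 kHz > fs/2 = 29.25 kHz, folds to fs − 36.7 kHz = 21.8 kHz.
165.3 kHz mod fs = 48.3 kHz.
48.3 kHz > fs/2 = 29.25 kHz, folds to fs − 48.3 kHz = 10.2 kHz.
270.7 kHz mod fs = 36.7 kHz.
36.7 kHz > fs/2 = 29.25 kHz, folds to fs − 36.7 kHz = 21.8 kHz.
132.3 kHz mod fs = 15.3 kHz.
15.3 kHz ≤ fs/2 = 29.25 kHz, appears at 15.3 kHz.
52.1 kHz > fs/2 = 29.25 kHz, folds to fs − 52.1 kHz = 6.4 kHz.
Distinct values: {6.4 kHz, 10.2 kHz, 15.3 kHz, 21.8 kHz}.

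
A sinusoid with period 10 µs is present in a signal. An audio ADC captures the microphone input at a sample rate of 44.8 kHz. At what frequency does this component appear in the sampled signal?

T = 10 µs → f = 1/T = 100 kHz.
100 kHz mod fs = 10.4 kHz.
10.4 kHz ≤ fs/2 = 22.4 kHz, appears at 10.4 kHz.

10.4 kHz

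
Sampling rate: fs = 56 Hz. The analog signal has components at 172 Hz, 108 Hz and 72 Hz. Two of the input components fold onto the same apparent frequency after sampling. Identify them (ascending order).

108 Hz, 172 Hz

fs/2 = 28 Hz.
172 Hz mod fs = 4 Hz.
4 Hz ≤ fs/2 = 28 Hz, appears at 4 Hz.
108 Hz mod fs = 52 Hz.
52 Hz > fs/2 = 28 Hz, folds to fs − 52 Hz = 4 Hz.
72 Hz mod fs = 16 Hz.
16 Hz ≤ fs/2 = 28 Hz, appears at 16 Hz.
108 Hz and 172 Hz both map to 4 Hz.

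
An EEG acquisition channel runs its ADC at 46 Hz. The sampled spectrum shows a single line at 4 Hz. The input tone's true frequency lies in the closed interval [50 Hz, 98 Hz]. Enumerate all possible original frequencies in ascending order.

50 Hz, 88 Hz, 96 Hz

Frequencies that alias to 4 Hz are k·fs ± 4 Hz for integer k ≥ 0.
k=0: 4 Hz.
k=1: 42 Hz, 50 Hz.
k=2: 88 Hz, 96 Hz.
k=3: 134 Hz, 142 Hz.
Within [50 Hz, 98 Hz]: 50 Hz, 88 Hz, 96 Hz.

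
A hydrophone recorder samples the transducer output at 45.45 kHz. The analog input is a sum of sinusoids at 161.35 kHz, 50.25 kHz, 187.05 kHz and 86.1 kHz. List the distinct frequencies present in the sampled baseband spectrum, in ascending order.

fs/2 = 22.725 kHz.
161.35 kHz mod fs = 25 kHz.
25 kHz > fs/2 = 22.725 kHz, folds to fs − 25 kHz = 20.45 kHz.
50.25 kHz mod fs = 4.8 kHz.
4.8 kHz ≤ fs/2 = 22.725 kHz, appears at 4.8 kHz.
187.05 kHz mod fs = 5.25 kHz.
5.25 kHz ≤ fs/2 = 22.725 kHz, appears at 5.25 kHz.
86.1 kHz mod fs = 40.65 kHz.
40.65 kHz > fs/2 = 22.725 kHz, folds to fs − 40.65 kHz = 4.8 kHz.
Distinct values: {4.8 kHz, 5.25 kHz, 20.45 kHz}.

4.8 kHz, 5.25 kHz, 20.45 kHz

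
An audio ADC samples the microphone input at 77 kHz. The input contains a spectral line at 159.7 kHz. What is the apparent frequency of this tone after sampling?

5.7 kHz

159.7 kHz mod fs = 5.7 kHz.
5.7 kHz ≤ fs/2 = 38.5 kHz, appears at 5.7 kHz.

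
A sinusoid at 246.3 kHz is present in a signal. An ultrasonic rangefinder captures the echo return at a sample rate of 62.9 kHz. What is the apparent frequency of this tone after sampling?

5.3 kHz

246.3 kHz mod fs = 57.6 kHz.
57.6 kHz > fs/2 = 31.45 kHz, folds to fs − 57.6 kHz = 5.3 kHz.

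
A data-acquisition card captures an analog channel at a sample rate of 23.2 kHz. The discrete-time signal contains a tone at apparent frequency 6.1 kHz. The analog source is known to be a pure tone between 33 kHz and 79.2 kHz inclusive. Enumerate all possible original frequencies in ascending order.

40.3 kHz, 52.5 kHz, 63.5 kHz, 75.7 kHz

Frequencies that alias to 6.1 kHz are k·fs ± 6.1 kHz for integer k ≥ 0.
k=0: 6.1 kHz.
k=1: 17.1 kHz, 29.3 kHz.
k=2: 40.3 kHz, 52.5 kHz.
k=3: 63.5 kHz, 75.7 kHz.
k=4: 86.7 kHz, 98.9 kHz.
Within [33 kHz, 79.2 kHz]: 40.3 kHz, 52.5 kHz, 63.5 kHz, 75.7 kHz.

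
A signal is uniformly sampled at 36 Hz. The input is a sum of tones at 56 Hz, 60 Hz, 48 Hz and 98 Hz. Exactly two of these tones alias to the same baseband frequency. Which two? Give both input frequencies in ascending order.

fs/2 = 18 Hz.
56 Hz mod fs = 20 Hz.
20 Hz > fs/2 = 18 Hz, folds to fs − 20 Hz = 16 Hz.
60 Hz mod fs = 24 Hz.
24 Hz > fs/2 = 18 Hz, folds to fs − 24 Hz = 12 Hz.
48 Hz mod fs = 12 Hz.
12 Hz ≤ fs/2 = 18 Hz, appears at 12 Hz.
98 Hz mod fs = 26 Hz.
26 Hz > fs/2 = 18 Hz, folds to fs − 26 Hz = 10 Hz.
48 Hz and 60 Hz both map to 12 Hz.

48 Hz, 60 Hz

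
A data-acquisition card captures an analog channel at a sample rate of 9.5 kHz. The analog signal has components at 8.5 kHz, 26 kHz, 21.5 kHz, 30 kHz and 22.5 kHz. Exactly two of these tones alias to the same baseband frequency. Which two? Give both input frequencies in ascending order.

fs/2 = 4.75 kHz.
8.5 kHz > fs/2 = 4.75 kHz, folds to fs − 8.5 kHz = 1 kHz.
26 kHz mod fs = 7 kHz.
7 kHz > fs/2 = 4.75 kHz, folds to fs − 7 kHz = 2.5 kHz.
21.5 kHz mod fs = 2.5 kHz.
2.5 kHz ≤ fs/2 = 4.75 kHz, appears at 2.5 kHz.
30 kHz mod fs = 1.5 kHz.
1.5 kHz ≤ fs/2 = 4.75 kHz, appears at 1.5 kHz.
22.5 kHz mod fs = 3.5 kHz.
3.5 kHz ≤ fs/2 = 4.75 kHz, appears at 3.5 kHz.
21.5 kHz and 26 kHz both map to 2.5 kHz.

21.5 kHz, 26 kHz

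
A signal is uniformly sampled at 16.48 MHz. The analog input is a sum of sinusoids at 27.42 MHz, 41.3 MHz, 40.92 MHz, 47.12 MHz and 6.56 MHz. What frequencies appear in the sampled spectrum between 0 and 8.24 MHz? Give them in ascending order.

2.32 MHz, 5.54 MHz, 6.56 MHz, 7.96 MHz, 8.14 MHz

fs/2 = 8.24 MHz.
27.42 MHz mod fs = 10.94 MHz.
10.94 MHz > fs/2 = 8.24 MHz, folds to fs − 10.94 MHz = 5.54 MHz.
41.3 MHz mod fs = 8.34 MHz.
8.34 MHz > fs/2 = 8.24 MHz, folds to fs − 8.34 MHz = 8.14 MHz.
40.92 MHz mod fs = 7.96 MHz.
7.96 MHz ≤ fs/2 = 8.24 MHz, appears at 7.96 MHz.
47.12 MHz mod fs = 14.16 MHz.
14.16 MHz > fs/2 = 8.24 MHz, folds to fs − 14.16 MHz = 2.32 MHz.
6.56 MHz ≤ fs/2 = 8.24 MHz, passes unchanged.
Distinct values: {2.32 MHz, 5.54 MHz, 6.56 MHz, 7.96 MHz, 8.14 MHz}.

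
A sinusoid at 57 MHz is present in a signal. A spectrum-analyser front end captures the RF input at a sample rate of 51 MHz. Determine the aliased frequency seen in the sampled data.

6 MHz

57 MHz mod fs = 6 MHz.
6 MHz ≤ fs/2 = 25.5 MHz, appears at 6 MHz.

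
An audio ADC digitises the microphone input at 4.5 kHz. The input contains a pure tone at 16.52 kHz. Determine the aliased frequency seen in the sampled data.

1.48 kHz

16.52 kHz mod fs = 3.02 kHz.
3.02 kHz > fs/2 = 2.25 kHz, folds to fs − 3.02 kHz = 1.48 kHz.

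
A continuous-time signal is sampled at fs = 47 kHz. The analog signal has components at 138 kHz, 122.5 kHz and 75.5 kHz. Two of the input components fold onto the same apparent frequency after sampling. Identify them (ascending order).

fs/2 = 23.5 kHz.
138 kHz mod fs = 44 kHz.
44 kHz > fs/2 = 23.5 kHz, folds to fs − 44 kHz = 3 kHz.
122.5 kHz mod fs = 28.5 kHz.
28.5 kHz > fs/2 = 23.5 kHz, folds to fs − 28.5 kHz = 18.5 kHz.
75.5 kHz mod fs = 28.5 kHz.
28.5 kHz > fs/2 = 23.5 kHz, folds to fs − 28.5 kHz = 18.5 kHz.
75.5 kHz and 122.5 kHz both map to 18.5 kHz.

75.5 kHz, 122.5 kHz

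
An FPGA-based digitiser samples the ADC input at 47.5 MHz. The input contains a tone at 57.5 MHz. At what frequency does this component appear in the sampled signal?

10 MHz

57.5 MHz mod fs = 10 MHz.
10 MHz ≤ fs/2 = 23.75 MHz, appears at 10 MHz.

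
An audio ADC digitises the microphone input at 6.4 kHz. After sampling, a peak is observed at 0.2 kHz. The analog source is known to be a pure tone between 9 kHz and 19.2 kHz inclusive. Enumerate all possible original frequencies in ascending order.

12.6 kHz, 13 kHz, 19 kHz

Frequencies that alias to 0.2 kHz are k·fs ± 0.2 kHz for integer k ≥ 0.
k=0: 0.2 kHz.
k=1: 6.2 kHz, 6.6 kHz.
k=2: 12.6 kHz, 13 kHz.
k=3: 19 kHz, 19.4 kHz.
k=4: 25.4 kHz, 25.8 kHz.
Within [9 kHz, 19.2 kHz]: 12.6 kHz, 13 kHz, 19 kHz.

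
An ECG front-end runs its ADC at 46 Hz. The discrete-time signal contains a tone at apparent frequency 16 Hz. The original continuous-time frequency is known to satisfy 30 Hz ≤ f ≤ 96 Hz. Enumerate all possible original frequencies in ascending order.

Frequencies that alias to 16 Hz are k·fs ± 16 Hz for integer k ≥ 0.
k=0: 16 Hz.
k=1: 30 Hz, 62 Hz.
k=2: 76 Hz, 108 Hz.
k=3: 122 Hz, 154 Hz.
Within [30 Hz, 96 Hz]: 30 Hz, 62 Hz, 76 Hz.

30 Hz, 62 Hz, 76 Hz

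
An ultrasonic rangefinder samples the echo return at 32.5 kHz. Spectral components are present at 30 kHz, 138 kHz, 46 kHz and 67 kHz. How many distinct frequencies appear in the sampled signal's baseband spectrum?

fs/2 = 16.25 kHz.
30 kHz > fs/2 = 16.25 kHz, folds to fs − 30 kHz = 2.5 kHz.
138 kHz mod fs = 8 kHz.
8 kHz ≤ fs/2 = 16.25 kHz, appears at 8 kHz.
46 kHz mod fs = 13.5 kHz.
13.5 kHz ≤ fs/2 = 16.25 kHz, appears at 13.5 kHz.
67 kHz mod fs = 2 kHz.
2 kHz ≤ fs/2 = 16.25 kHz, appears at 2 kHz.
Distinct values: {2 kHz, 2.5 kHz, 8 kHz, 13.5 kHz} → 4.

4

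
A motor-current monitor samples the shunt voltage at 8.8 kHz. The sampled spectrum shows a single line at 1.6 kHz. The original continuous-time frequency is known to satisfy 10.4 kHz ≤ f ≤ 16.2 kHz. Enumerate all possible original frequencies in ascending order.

10.4 kHz, 16 kHz

Frequencies that alias to 1.6 kHz are k·fs ± 1.6 kHz for integer k ≥ 0.
k=0: 1.6 kHz.
k=1: 7.2 kHz, 10.4 kHz.
k=2: 16 kHz, 19.2 kHz.
k=3: 24.8 kHz, 28 kHz.
Within [10.4 kHz, 16.2 kHz]: 10.4 kHz, 16 kHz.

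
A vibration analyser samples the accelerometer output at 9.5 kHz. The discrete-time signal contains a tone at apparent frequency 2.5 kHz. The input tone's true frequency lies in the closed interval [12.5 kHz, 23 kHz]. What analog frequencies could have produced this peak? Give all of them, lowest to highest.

16.5 kHz, 21.5 kHz

Frequencies that alias to 2.5 kHz are k·fs ± 2.5 kHz for integer k ≥ 0.
k=0: 2.5 kHz.
k=1: 7 kHz, 12 kHz.
k=2: 16.5 kHz, 21.5 kHz.
k=3: 26 kHz, 31 kHz.
Within [12.5 kHz, 23 kHz]: 16.5 kHz, 21.5 kHz.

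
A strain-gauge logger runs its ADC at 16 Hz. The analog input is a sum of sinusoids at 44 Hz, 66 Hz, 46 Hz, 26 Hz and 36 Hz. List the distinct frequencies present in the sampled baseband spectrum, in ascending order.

fs/2 = 8 Hz.
44 Hz mod fs = 12 Hz.
12 Hz > fs/2 = 8 Hz, folds to fs − 12 Hz = 4 Hz.
66 Hz mod fs = 2 Hz.
2 Hz ≤ fs/2 = 8 Hz, appears at 2 Hz.
46 Hz mod fs = 14 Hz.
14 Hz > fs/2 = 8 Hz, folds to fs − 14 Hz = 2 Hz.
26 Hz mod fs = 10 Hz.
10 Hz > fs/2 = 8 Hz, folds to fs − 10 Hz = 6 Hz.
36 Hz mod fs = 4 Hz.
4 Hz ≤ fs/2 = 8 Hz, appears at 4 Hz.
Distinct values: {2 Hz, 4 Hz, 6 Hz}.

2 Hz, 4 Hz, 6 Hz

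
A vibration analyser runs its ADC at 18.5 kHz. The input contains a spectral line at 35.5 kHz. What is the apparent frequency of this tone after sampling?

35.5 kHz mod fs = 17 kHz.
17 kHz > fs/2 = 9.25 kHz, folds to fs − 17 kHz = 1.5 kHz.

1.5 kHz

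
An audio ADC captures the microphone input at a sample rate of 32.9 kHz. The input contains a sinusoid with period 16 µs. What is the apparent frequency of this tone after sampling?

3.3 kHz

T = 16 µs → f = 1/T = 62.5 kHz.
62.5 kHz mod fs = 29.6 kHz.
29.6 kHz > fs/2 = 16.45 kHz, folds to fs − 29.6 kHz = 3.3 kHz.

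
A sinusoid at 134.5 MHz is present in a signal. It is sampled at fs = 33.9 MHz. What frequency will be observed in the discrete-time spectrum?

1.1 MHz

134.5 MHz mod fs = 32.8 MHz.
32.8 MHz > fs/2 = 16.95 MHz, folds to fs − 32.8 MHz = 1.1 MHz.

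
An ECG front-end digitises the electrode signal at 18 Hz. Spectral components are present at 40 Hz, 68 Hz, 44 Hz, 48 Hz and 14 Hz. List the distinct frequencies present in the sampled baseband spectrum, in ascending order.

fs/2 = 9 Hz.
40 Hz mod fs = 4 Hz.
4 Hz ≤ fs/2 = 9 Hz, appears at 4 Hz.
68 Hz mod fs = 14 Hz.
14 Hz > fs/2 = 9 Hz, folds to fs − 14 Hz = 4 Hz.
44 Hz mod fs = 8 Hz.
8 Hz ≤ fs/2 = 9 Hz, appears at 8 Hz.
48 Hz mod fs = 12 Hz.
12 Hz > fs/2 = 9 Hz, folds to fs − 12 Hz = 6 Hz.
14 Hz > fs/2 = 9 Hz, folds to fs − 14 Hz = 4 Hz.
Distinct values: {4 Hz, 6 Hz, 8 Hz}.

4 Hz, 6 Hz, 8 Hz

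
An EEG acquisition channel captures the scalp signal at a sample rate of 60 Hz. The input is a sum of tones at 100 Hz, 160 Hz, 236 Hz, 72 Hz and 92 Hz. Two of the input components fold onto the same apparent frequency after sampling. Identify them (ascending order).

100 Hz, 160 Hz

fs/2 = 30 Hz.
100 Hz mod fs = 40 Hz.
40 Hz > fs/2 = 30 Hz, folds to fs − 40 Hz = 20 Hz.
160 Hz mod fs = 40 Hz.
40 Hz > fs/2 = 30 Hz, folds to fs − 40 Hz = 20 Hz.
236 Hz mod fs = 56 Hz.
56 Hz > fs/2 = 30 Hz, folds to fs − 56 Hz = 4 Hz.
72 Hz mod fs = 12 Hz.
12 Hz ≤ fs/2 = 30 Hz, appears at 12 Hz.
92 Hz mod fs = 32 Hz.
32 Hz > fs/2 = 30 Hz, folds to fs − 32 Hz = 28 Hz.
100 Hz and 160 Hz both map to 20 Hz.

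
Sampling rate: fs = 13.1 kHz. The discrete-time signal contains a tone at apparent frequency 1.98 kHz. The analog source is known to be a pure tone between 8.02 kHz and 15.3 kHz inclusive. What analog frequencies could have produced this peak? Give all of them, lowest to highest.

11.12 kHz, 15.08 kHz

Frequencies that alias to 1.98 kHz are k·fs ± 1.98 kHz for integer k ≥ 0.
k=0: 1.98 kHz.
k=1: 11.12 kHz, 15.08 kHz.
k=2: 24.22 kHz, 28.18 kHz.
Within [8.02 kHz, 15.3 kHz]: 11.12 kHz, 15.08 kHz.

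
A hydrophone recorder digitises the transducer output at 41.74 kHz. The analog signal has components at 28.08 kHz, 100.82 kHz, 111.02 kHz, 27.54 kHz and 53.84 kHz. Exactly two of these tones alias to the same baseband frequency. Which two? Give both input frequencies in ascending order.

fs/2 = 20.87 kHz.
28.08 kHz > fs/2 = 20.87 kHz, folds to fs − 28.08 kHz = 13.66 kHz.
100.82 kHz mod fs = 17.34 kHz.
17.34 kHz ≤ fs/2 = 20.87 kHz, appears at 17.34 kHz.
111.02 kHz mod fs = 27.54 kHz.
27.54 kHz > fs/2 = 20.87 kHz, folds to fs − 27.54 kHz = 14.2 kHz.
27.54 kHz > fs/2 = 20.87 kHz, folds to fs − 27.54 kHz = 14.2 kHz.
53.84 kHz mod fs = 12.1 kHz.
12.1 kHz ≤ fs/2 = 20.87 kHz, appears at 12.1 kHz.
27.54 kHz and 111.02 kHz both map to 14.2 kHz.

27.54 kHz, 111.02 kHz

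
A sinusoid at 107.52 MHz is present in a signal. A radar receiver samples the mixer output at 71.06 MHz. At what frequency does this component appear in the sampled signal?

107.52 MHz mod fs = 36.46 MHz.
36.46 MHz > fs/2 = 35.53 MHz, folds to fs − 36.46 MHz = 34.6 MHz.

34.6 MHz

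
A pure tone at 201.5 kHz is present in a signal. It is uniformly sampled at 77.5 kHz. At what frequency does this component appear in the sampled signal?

31 kHz

201.5 kHz mod fs = 46.5 kHz.
46.5 kHz > fs/2 = 38.75 kHz, folds to fs − 46.5 kHz = 31 kHz.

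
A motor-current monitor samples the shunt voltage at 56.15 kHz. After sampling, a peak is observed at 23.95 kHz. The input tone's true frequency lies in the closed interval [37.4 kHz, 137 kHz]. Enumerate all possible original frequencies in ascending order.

80.1 kHz, 88.35 kHz, 136.25 kHz

Frequencies that alias to 23.95 kHz are k·fs ± 23.95 kHz for integer k ≥ 0.
k=0: 23.95 kHz.
k=1: 32.2 kHz, 80.1 kHz.
k=2: 88.35 kHz, 136.25 kHz.
k=3: 144.5 kHz, 192.4 kHz.
Within [37.4 kHz, 137 kHz]: 80.1 kHz, 88.35 kHz, 136.25 kHz.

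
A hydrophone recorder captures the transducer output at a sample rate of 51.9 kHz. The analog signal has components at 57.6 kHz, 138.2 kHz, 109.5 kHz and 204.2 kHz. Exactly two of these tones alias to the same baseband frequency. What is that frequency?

5.7 kHz

fs/2 = 25.95 kHz.
57.6 kHz mod fs = 5.7 kHz.
5.7 kHz ≤ fs/2 = 25.95 kHz, appears at 5.7 kHz.
138.2 kHz mod fs = 34.4 kHz.
34.4 kHz > fs/2 = 25.95 kHz, folds to fs − 34.4 kHz = 17.5 kHz.
109.5 kHz mod fs = 5.7 kHz.
5.7 kHz ≤ fs/2 = 25.95 kHz, appears at 5.7 kHz.
204.2 kHz mod fs = 48.5 kHz.
48.5 kHz > fs/2 = 25.95 kHz, folds to fs − 48.5 kHz = 3.4 kHz.
57.6 kHz and 109.5 kHz both map to 5.7 kHz.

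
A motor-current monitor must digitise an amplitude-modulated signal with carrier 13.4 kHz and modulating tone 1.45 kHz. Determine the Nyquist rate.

29.7 kHz

AM sidebands sit at fc ± fm = 11.95 kHz and 14.85 kHz.
Highest-frequency component: 14.85 kHz.
Nyquist rate = 2 × 14.85 kHz = 29.7 kHz.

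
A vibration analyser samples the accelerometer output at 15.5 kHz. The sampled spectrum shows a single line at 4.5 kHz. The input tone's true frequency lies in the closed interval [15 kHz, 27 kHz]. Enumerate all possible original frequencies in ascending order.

Frequencies that alias to 4.5 kHz are k·fs ± 4.5 kHz for integer k ≥ 0.
k=0: 4.5 kHz.
k=1: 11 kHz, 20 kHz.
k=2: 26.5 kHz, 35.5 kHz.
k=3: 42 kHz, 51 kHz.
Within [15 kHz, 27 kHz]: 20 kHz, 26.5 kHz.

20 kHz, 26.5 kHz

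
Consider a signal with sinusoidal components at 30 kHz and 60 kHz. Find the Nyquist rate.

120 kHz

Highest-frequency component: 60 kHz.
Nyquist rate = 2 × 60 kHz = 120 kHz.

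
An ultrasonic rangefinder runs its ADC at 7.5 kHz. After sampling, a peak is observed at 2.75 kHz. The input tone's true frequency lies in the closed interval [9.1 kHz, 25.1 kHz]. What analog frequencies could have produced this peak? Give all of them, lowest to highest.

10.25 kHz, 12.25 kHz, 17.75 kHz, 19.75 kHz

Frequencies that alias to 2.75 kHz are k·fs ± 2.75 kHz for integer k ≥ 0.
k=0: 2.75 kHz.
k=1: 4.75 kHz, 10.25 kHz.
k=2: 12.25 kHz, 17.75 kHz.
k=3: 19.75 kHz, 25.25 kHz.
k=4: 27.25 kHz, 32.75 kHz.
Within [9.1 kHz, 25.1 kHz]: 10.25 kHz, 12.25 kHz, 17.75 kHz, 19.75 kHz.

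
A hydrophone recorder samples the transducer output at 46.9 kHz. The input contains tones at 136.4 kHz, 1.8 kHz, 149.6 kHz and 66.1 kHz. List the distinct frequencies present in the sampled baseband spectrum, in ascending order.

fs/2 = 23.45 kHz.
136.4 kHz mod fs = 42.6 kHz.
42.6 kHz > fs/2 = 23.45 kHz, folds to fs − 42.6 kHz = 4.3 kHz.
1.8 kHz ≤ fs/2 = 23.45 kHz, passes unchanged.
149.6 kHz mod fs = 8.9 kHz.
8.9 kHz ≤ fs/2 = 23.45 kHz, appears at 8.9 kHz.
66.1 kHz mod fs = 19.2 kHz.
19.2 kHz ≤ fs/2 = 23.45 kHz, appears at 19.2 kHz.
Distinct values: {1.8 kHz, 4.3 kHz, 8.9 kHz, 19.2 kHz}.

1.8 kHz, 4.3 kHz, 8.9 kHz, 19.2 kHz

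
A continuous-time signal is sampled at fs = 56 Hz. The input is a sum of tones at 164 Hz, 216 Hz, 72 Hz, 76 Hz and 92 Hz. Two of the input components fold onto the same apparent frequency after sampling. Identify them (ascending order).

fs/2 = 28 Hz.
164 Hz mod fs = 52 Hz.
52 Hz > fs/2 = 28 Hz, folds to fs − 52 Hz = 4 Hz.
216 Hz mod fs = 48 Hz.
48 Hz > fs/2 = 28 Hz, folds to fs − 48 Hz = 8 Hz.
72 Hz mod fs = 16 Hz.
16 Hz ≤ fs/2 = 28 Hz, appears at 16 Hz.
76 Hz mod fs = 20 Hz.
20 Hz ≤ fs/2 = 28 Hz, appears at 20 Hz.
92 Hz mod fs = 36 Hz.
36 Hz > fs/2 = 28 Hz, folds to fs − 36 Hz = 20 Hz.
76 Hz and 92 Hz both map to 20 Hz.

76 Hz, 92 Hz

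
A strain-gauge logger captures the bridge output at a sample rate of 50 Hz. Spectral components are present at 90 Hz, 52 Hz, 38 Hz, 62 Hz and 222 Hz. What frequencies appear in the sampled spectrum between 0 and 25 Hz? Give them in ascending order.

2 Hz, 10 Hz, 12 Hz, 22 Hz

fs/2 = 25 Hz.
90 Hz mod fs = 40 Hz.
40 Hz > fs/2 = 25 Hz, folds to fs − 40 Hz = 10 Hz.
52 Hz mod fs = 2 Hz.
2 Hz ≤ fs/2 = 25 Hz, appears at 2 Hz.
38 Hz > fs/2 = 25 Hz, folds to fs − 38 Hz = 12 Hz.
62 Hz mod fs = 12 Hz.
12 Hz ≤ fs/2 = 25 Hz, appears at 12 Hz.
222 Hz mod fs = 22 Hz.
22 Hz ≤ fs/2 = 25 Hz, appears at 22 Hz.
Distinct values: {2 Hz, 10 Hz, 12 Hz, 22 Hz}.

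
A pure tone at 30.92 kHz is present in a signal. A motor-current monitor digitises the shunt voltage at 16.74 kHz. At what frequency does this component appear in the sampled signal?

30.92 kHz mod fs = 14.18 kHz.
14.18 kHz > fs/2 = 8.37 kHz, folds to fs − 14.18 kHz = 2.56 kHz.

2.56 kHz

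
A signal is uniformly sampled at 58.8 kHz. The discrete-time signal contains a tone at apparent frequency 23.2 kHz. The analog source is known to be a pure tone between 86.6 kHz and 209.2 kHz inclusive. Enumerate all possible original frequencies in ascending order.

Frequencies that alias to 23.2 kHz are k·fs ± 23.2 kHz for integer k ≥ 0.
k=0: 23.2 kHz.
k=1: 35.6 kHz, 82 kHz.
k=2: 94.4 kHz, 140.8 kHz.
k=3: 153.2 kHz, 199.6 kHz.
k=4: 212 kHz, 258.4 kHz.
Within [86.6 kHz, 209.2 kHz]: 94.4 kHz, 140.8 kHz, 153.2 kHz, 199.6 kHz.

94.4 kHz, 140.8 kHz, 153.2 kHz, 199.6 kHz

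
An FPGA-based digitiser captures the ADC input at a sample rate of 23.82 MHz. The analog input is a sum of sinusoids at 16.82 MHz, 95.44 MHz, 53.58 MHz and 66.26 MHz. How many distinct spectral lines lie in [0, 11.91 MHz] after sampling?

fs/2 = 11.91 MHz.
16.82 MHz > fs/2 = 11.91 MHz, folds to fs − 16.82 MHz = 7 MHz.
95.44 MHz mod fs = 0.16 MHz.
0.16 MHz ≤ fs/2 = 11.91 MHz, appears at 0.16 MHz.
53.58 MHz mod fs = 5.94 MHz.
5.94 MHz ≤ fs/2 = 11.91 MHz, appears at 5.94 MHz.
66.26 MHz mod fs = 18.62 MHz.
18.62 MHz > fs/2 = 11.91 MHz, folds to fs − 18.62 MHz = 5.2 MHz.
Distinct values: {0.16 MHz, 5.2 MHz, 5.94 MHz, 7 MHz} → 4.

4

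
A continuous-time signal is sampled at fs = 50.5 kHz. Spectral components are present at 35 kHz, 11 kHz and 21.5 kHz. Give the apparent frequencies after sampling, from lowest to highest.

11 kHz, 15.5 kHz, 21.5 kHz

fs/2 = 25.25 kHz.
35 kHz > fs/2 = 25.25 kHz, folds to fs − 35 kHz = 15.5 kHz.
11 kHz ≤ fs/2 = 25.25 kHz, passes unchanged.
21.5 kHz ≤ fs/2 = 25.25 kHz, passes unchanged.
Distinct values: {11 kHz, 15.5 kHz, 21.5 kHz}.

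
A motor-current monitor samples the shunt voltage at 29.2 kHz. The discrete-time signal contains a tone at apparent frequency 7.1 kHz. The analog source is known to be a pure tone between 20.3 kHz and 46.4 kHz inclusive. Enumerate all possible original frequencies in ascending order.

Frequencies that alias to 7.1 kHz are k·fs ± 7.1 kHz for integer k ≥ 0.
k=0: 7.1 kHz.
k=1: 22.1 kHz, 36.3 kHz.
k=2: 51.3 kHz, 65.5 kHz.
Within [20.3 kHz, 46.4 kHz]: 22.1 kHz, 36.3 kHz.

22.1 kHz, 36.3 kHz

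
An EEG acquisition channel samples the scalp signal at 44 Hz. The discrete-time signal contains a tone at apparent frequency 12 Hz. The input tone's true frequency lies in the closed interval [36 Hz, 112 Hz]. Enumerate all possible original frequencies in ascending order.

56 Hz, 76 Hz, 100 Hz

Frequencies that alias to 12 Hz are k·fs ± 12 Hz for integer k ≥ 0.
k=0: 12 Hz.
k=1: 32 Hz, 56 Hz.
k=2: 76 Hz, 100 Hz.
k=3: 120 Hz, 144 Hz.
Within [36 Hz, 112 Hz]: 56 Hz, 76 Hz, 100 Hz.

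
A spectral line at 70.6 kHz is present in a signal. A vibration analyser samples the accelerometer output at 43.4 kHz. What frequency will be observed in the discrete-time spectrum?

16.2 kHz

70.6 kHz mod fs = 27.2 kHz.
27.2 kHz > fs/2 = 21.7 kHz, folds to fs − 27.2 kHz = 16.2 kHz.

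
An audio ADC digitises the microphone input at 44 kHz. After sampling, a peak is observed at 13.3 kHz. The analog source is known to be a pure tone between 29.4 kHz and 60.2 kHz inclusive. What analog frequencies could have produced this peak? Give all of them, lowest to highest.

30.7 kHz, 57.3 kHz

Frequencies that alias to 13.3 kHz are k·fs ± 13.3 kHz for integer k ≥ 0.
k=0: 13.3 kHz.
k=1: 30.7 kHz, 57.3 kHz.
k=2: 74.7 kHz, 101.3 kHz.
Within [29.4 kHz, 60.2 kHz]: 30.7 kHz, 57.3 kHz.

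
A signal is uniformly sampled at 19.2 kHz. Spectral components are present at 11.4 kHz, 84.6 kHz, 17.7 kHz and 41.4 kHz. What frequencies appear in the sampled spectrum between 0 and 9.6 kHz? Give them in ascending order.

fs/2 = 9.6 kHz.
11.4 kHz > fs/2 = 9.6 kHz, folds to fs − 11.4 kHz = 7.8 kHz.
84.6 kHz mod fs = 7.8 kHz.
7.8 kHz ≤ fs/2 = 9.6 kHz, appears at 7.8 kHz.
17.7 kHz > fs/2 = 9.6 kHz, folds to fs − 17.7 kHz = 1.5 kHz.
41.4 kHz mod fs = 3 kHz.
3 kHz ≤ fs/2 = 9.6 kHz, appears at 3 kHz.
Distinct values: {1.5 kHz, 3 kHz, 7.8 kHz}.

1.5 kHz, 3 kHz, 7.8 kHz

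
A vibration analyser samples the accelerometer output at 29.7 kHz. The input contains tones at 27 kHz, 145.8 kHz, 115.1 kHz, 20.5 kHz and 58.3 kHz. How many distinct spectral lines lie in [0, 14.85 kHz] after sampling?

fs/2 = 14.85 kHz.
27 kHz > fs/2 = 14.85 kHz, folds to fs − 27 kHz = 2.7 kHz.
145.8 kHz mod fs = 27 kHz.
27 kHz > fs/2 = 14.85 kHz, folds to fs − 27 kHz = 2.7 kHz.
115.1 kHz mod fs = 26 kHz.
26 kHz > fs/2 = 14.85 kHz, folds to fs − 26 kHz = 3.7 kHz.
20.5 kHz > fs/2 = 14.85 kHz, folds to fs − 20.5 kHz = 9.2 kHz.
58.3 kHz mod fs = 28.6 kHz.
28.6 kHz > fs/2 = 14.85 kHz, folds to fs − 28.6 kHz = 1.1 kHz.
Distinct values: {1.1 kHz, 2.7 kHz, 3.7 kHz, 9.2 kHz} → 4.

4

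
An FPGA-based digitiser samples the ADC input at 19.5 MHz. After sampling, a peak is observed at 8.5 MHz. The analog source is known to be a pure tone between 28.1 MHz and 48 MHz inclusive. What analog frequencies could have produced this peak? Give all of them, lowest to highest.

30.5 MHz, 47.5 MHz

Frequencies that alias to 8.5 MHz are k·fs ± 8.5 MHz for integer k ≥ 0.
k=0: 8.5 MHz.
k=1: 11 MHz, 28 MHz.
k=2: 30.5 MHz, 47.5 MHz.
k=3: 50 MHz, 67 MHz.
Within [28.1 MHz, 48 MHz]: 30.5 MHz, 47.5 MHz.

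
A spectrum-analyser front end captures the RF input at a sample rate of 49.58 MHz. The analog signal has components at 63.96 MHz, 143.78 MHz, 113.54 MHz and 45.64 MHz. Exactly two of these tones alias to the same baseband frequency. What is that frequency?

14.38 MHz

fs/2 = 24.79 MHz.
63.96 MHz mod fs = 14.38 MHz.
14.38 MHz ≤ fs/2 = 24.79 MHz, appears at 14.38 MHz.
143.78 MHz mod fs = 44.62 MHz.
44.62 MHz > fs/2 = 24.79 MHz, folds to fs − 44.62 MHz = 4.96 MHz.
113.54 MHz mod fs = 14.38 MHz.
14.38 MHz ≤ fs/2 = 24.79 MHz, appears at 14.38 MHz.
45.64 MHz > fs/2 = 24.79 MHz, folds to fs − 45.64 MHz = 3.94 MHz.
63.96 MHz and 113.54 MHz both map to 14.38 MHz.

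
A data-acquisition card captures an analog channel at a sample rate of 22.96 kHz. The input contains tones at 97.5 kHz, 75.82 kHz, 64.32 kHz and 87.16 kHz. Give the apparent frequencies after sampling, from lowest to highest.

4.56 kHz, 4.68 kHz, 5.66 kHz, 6.94 kHz

fs/2 = 11.48 kHz.
97.5 kHz mod fs = 5.66 kHz.
5.66 kHz ≤ fs/2 = 11.48 kHz, appears at 5.66 kHz.
75.82 kHz mod fs = 6.94 kHz.
6.94 kHz ≤ fs/2 = 11.48 kHz, appears at 6.94 kHz.
64.32 kHz mod fs = 18.4 kHz.
18.4 kHz > fs/2 = 11.48 kHz, folds to fs − 18.4 kHz = 4.56 kHz.
87.16 kHz mod fs = 18.28 kHz.
18.28 kHz > fs/2 = 11.48 kHz, folds to fs − 18.28 kHz = 4.68 kHz.
Distinct values: {4.56 kHz, 4.68 kHz, 5.66 kHz, 6.94 kHz}.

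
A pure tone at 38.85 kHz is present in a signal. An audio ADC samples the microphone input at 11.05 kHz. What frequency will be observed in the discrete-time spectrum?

38.85 kHz mod fs = 5.7 kHz.
5.7 kHz > fs/2 = 5.525 kHz, folds to fs − 5.7 kHz = 5.35 kHz.

5.35 kHz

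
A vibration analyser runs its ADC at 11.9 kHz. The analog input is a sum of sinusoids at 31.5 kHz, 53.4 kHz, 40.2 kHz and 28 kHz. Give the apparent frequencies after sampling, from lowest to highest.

fs/2 = 5.95 kHz.
31.5 kHz mod fs = 7.7 kHz.
7.7 kHz > fs/2 = 5.95 kHz, folds to fs − 7.7 kHz = 4.2 kHz.
53.4 kHz mod fs = 5.8 kHz.
5.8 kHz ≤ fs/2 = 5.95 kHz, appears at 5.8 kHz.
40.2 kHz mod fs = 4.5 kHz.
4.5 kHz ≤ fs/2 = 5.95 kHz, appears at 4.5 kHz.
28 kHz mod fs = 4.2 kHz.
4.2 kHz ≤ fs/2 = 5.95 kHz, appears at 4.2 kHz.
Distinct values: {4.2 kHz, 4.5 kHz, 5.8 kHz}.

4.2 kHz, 4.5 kHz, 5.8 kHz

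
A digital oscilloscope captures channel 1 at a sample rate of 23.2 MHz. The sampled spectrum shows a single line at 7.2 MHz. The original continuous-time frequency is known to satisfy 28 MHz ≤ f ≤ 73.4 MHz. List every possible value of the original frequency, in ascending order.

Frequencies that alias to 7.2 MHz are k·fs ± 7.2 MHz for integer k ≥ 0.
k=0: 7.2 MHz.
k=1: 16 MHz, 30.4 MHz.
k=2: 39.2 MHz, 53.6 MHz.
k=3: 62.4 MHz, 76.8 MHz.
k=4: 85.6 MHz, 100 MHz.
Within [28 MHz, 73.4 MHz]: 30.4 MHz, 39.2 MHz, 53.6 MHz, 62.4 MHz.

30.4 MHz, 39.2 MHz, 53.6 MHz, 62.4 MHz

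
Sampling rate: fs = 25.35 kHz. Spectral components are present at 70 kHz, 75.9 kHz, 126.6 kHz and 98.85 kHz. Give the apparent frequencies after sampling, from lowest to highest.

fs/2 = 12.675 kHz.
70 kHz mod fs = 19.3 kHz.
19.3 kHz > fs/2 = 12.675 kHz, folds to fs − 19.3 kHz = 6.05 kHz.
75.9 kHz mod fs = 25.2 kHz.
25.2 kHz > fs/2 = 12.675 kHz, folds to fs − 25.2 kHz = 0.15 kHz.
126.6 kHz mod fs = 25.2 kHz.
25.2 kHz > fs/2 = 12.675 kHz, folds to fs − 25.2 kHz = 0.15 kHz.
98.85 kHz mod fs = 22.8 kHz.
22.8 kHz > fs/2 = 12.675 kHz, folds to fs − 22.8 kHz = 2.55 kHz.
Distinct values: {0.15 kHz, 2.55 kHz, 6.05 kHz}.

0.15 kHz, 2.55 kHz, 6.05 kHz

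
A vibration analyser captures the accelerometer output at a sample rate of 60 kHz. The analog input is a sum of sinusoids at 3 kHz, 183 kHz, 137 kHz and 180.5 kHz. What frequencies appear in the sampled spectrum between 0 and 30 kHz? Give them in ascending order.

fs/2 = 30 kHz.
3 kHz ≤ fs/2 = 30 kHz, passes unchanged.
183 kHz mod fs = 3 kHz.
3 kHz ≤ fs/2 = 30 kHz, appears at 3 kHz.
137 kHz mod fs = 17 kHz.
17 kHz ≤ fs/2 = 30 kHz, appears at 17 kHz.
180.5 kHz mod fs = 0.5 kHz.
0.5 kHz ≤ fs/2 = 30 kHz, appears at 0.5 kHz.
Distinct values: {0.5 kHz, 3 kHz, 17 kHz}.

0.5 kHz, 3 kHz, 17 kHz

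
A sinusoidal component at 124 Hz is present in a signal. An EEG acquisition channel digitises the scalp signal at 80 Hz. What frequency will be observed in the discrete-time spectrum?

36 Hz

124 Hz mod fs = 44 Hz.
44 Hz > fs/2 = 40 Hz, folds to fs − 44 Hz = 36 Hz.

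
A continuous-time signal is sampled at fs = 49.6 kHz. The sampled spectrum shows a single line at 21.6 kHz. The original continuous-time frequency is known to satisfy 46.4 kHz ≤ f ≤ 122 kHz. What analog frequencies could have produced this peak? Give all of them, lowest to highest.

Frequencies that alias to 21.6 kHz are k·fs ± 21.6 kHz for integer k ≥ 0.
k=0: 21.6 kHz.
k=1: 28 kHz, 71.2 kHz.
k=2: 77.6 kHz, 120.8 kHz.
k=3: 127.2 kHz, 170.4 kHz.
Within [46.4 kHz, 122 kHz]: 71.2 kHz, 77.6 kHz, 120.8 kHz.

71.2 kHz, 77.6 kHz, 120.8 kHz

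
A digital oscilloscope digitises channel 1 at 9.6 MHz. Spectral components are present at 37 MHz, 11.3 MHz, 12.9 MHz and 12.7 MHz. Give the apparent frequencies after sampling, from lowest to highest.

fs/2 = 4.8 MHz.
37 MHz mod fs = 8.2 MHz.
8.2 MHz > fs/2 = 4.8 MHz, folds to fs − 8.2 MHz = 1.4 MHz.
11.3 MHz mod fs = 1.7 MHz.
1.7 MHz ≤ fs/2 = 4.8 MHz, appears at 1.7 MHz.
12.9 MHz mod fs = 3.3 MHz.
3.3 MHz ≤ fs/2 = 4.8 MHz, appears at 3.3 MHz.
12.7 MHz mod fs = 3.1 MHz.
3.1 MHz ≤ fs/2 = 4.8 MHz, appears at 3.1 MHz.
Distinct values: {1.4 MHz, 1.7 MHz, 3.1 MHz, 3.3 MHz}.

1.4 MHz, 1.7 MHz, 3.1 MHz, 3.3 MHz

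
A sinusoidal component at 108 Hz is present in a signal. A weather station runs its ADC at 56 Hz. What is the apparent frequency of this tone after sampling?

4 Hz

108 Hz mod fs = 52 Hz.
52 Hz > fs/2 = 28 Hz, folds to fs − 52 Hz = 4 Hz.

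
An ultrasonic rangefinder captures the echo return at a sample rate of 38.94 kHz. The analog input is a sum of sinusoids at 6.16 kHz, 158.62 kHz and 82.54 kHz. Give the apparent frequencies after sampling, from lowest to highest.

2.86 kHz, 4.66 kHz, 6.16 kHz

fs/2 = 19.47 kHz.
6.16 kHz ≤ fs/2 = 19.47 kHz, passes unchanged.
158.62 kHz mod fs = 2.86 kHz.
2.86 kHz ≤ fs/2 = 19.47 kHz, appears at 2.86 kHz.
82.54 kHz mod fs = 4.66 kHz.
4.66 kHz ≤ fs/2 = 19.47 kHz, appears at 4.66 kHz.
Distinct values: {2.86 kHz, 4.66 kHz, 6.16 kHz}.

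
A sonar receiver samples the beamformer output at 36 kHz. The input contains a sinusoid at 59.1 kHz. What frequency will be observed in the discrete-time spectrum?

59.1 kHz mod fs = 23.1 kHz.
23.1 kHz > fs/2 = 18 kHz, folds to fs − 23.1 kHz = 12.9 kHz.

12.9 kHz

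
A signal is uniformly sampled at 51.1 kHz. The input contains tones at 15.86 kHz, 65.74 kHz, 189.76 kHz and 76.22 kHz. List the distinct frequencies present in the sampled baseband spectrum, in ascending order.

fs/2 = 25.55 kHz.
15.86 kHz ≤ fs/2 = 25.55 kHz, passes unchanged.
65.74 kHz mod fs = 14.64 kHz.
14.64 kHz ≤ fs/2 = 25.55 kHz, appears at 14.64 kHz.
189.76 kHz mod fs = 36.46 kHz.
36.46 kHz > fs/2 = 25.55 kHz, folds to fs − 36.46 kHz = 14.64 kHz.
76.22 kHz mod fs = 25.12 kHz.
25.12 kHz ≤ fs/2 = 25.55 kHz, appears at 25.12 kHz.
Distinct values: {14.64 kHz, 15.86 kHz, 25.12 kHz}.

14.64 kHz, 15.86 kHz, 25.12 kHz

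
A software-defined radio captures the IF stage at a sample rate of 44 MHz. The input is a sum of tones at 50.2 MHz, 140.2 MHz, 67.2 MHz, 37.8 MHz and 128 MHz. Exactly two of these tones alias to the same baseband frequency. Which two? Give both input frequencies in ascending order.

fs/2 = 22 MHz.
50.2 MHz mod fs = 6.2 MHz.
6.2 MHz ≤ fs/2 = 22 MHz, appears at 6.2 MHz.
140.2 MHz mod fs = 8.2 MHz.
8.2 MHz ≤ fs/2 = 22 MHz, appears at 8.2 MHz.
67.2 MHz mod fs = 23.2 MHz.
23.2 MHz > fs/2 = 22 MHz, folds to fs − 23.2 MHz = 20.8 MHz.
37.8 MHz > fs/2 = 22 MHz, folds to fs − 37.8 MHz = 6.2 MHz.
128 MHz mod fs = 40 MHz.
40 MHz > fs/2 = 22 MHz, folds to fs − 40 MHz = 4 MHz.
37.8 MHz and 50.2 MHz both map to 6.2 MHz.

37.8 MHz, 50.2 MHz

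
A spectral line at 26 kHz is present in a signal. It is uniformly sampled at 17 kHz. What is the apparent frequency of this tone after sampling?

8 kHz

26 kHz mod fs = 9 kHz.
9 kHz > fs/2 = 8.5 kHz, folds to fs − 9 kHz = 8 kHz.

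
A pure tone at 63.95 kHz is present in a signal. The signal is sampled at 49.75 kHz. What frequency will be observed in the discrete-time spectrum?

14.2 kHz

63.95 kHz mod fs = 14.2 kHz.
14.2 kHz ≤ fs/2 = 24.875 kHz, appears at 14.2 kHz.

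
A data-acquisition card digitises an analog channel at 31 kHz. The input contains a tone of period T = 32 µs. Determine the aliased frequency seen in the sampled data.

T = 32 µs → f = 1/T = 31.25 kHz.
31.25 kHz mod fs = 0.25 kHz.
0.25 kHz ≤ fs/2 = 15.5 kHz, appears at 0.25 kHz.

0.25 kHz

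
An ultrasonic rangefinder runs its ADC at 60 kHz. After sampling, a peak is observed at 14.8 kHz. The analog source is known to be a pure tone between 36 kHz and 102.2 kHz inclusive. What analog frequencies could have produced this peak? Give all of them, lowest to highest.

45.2 kHz, 74.8 kHz

Frequencies that alias to 14.8 kHz are k·fs ± 14.8 kHz for integer k ≥ 0.
k=0: 14.8 kHz.
k=1: 45.2 kHz, 74.8 kHz.
k=2: 105.2 kHz, 134.8 kHz.
Within [36 kHz, 102.2 kHz]: 45.2 kHz, 74.8 kHz.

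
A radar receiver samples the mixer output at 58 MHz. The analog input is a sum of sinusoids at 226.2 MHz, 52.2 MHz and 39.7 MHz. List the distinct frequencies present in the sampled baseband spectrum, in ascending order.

5.8 MHz, 18.3 MHz

fs/2 = 29 MHz.
226.2 MHz mod fs = 52.2 MHz.
52.2 MHz > fs/2 = 29 MHz, folds to fs − 52.2 MHz = 5.8 MHz.
52.2 MHz > fs/2 = 29 MHz, folds to fs − 52.2 MHz = 5.8 MHz.
39.7 MHz > fs/2 = 29 MHz, folds to fs − 39.7 MHz = 18.3 MHz.
Distinct values: {5.8 MHz, 18.3 MHz}.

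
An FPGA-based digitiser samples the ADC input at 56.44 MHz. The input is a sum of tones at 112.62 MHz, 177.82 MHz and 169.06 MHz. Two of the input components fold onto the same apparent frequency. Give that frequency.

fs/2 = 28.22 MHz.
112.62 MHz mod fs = 56.18 MHz.
56.18 MHz > fs/2 = 28.22 MHz, folds to fs − 56.18 MHz = 0.26 MHz.
177.82 MHz mod fs = 8.5 MHz.
8.5 MHz ≤ fs/2 = 28.22 MHz, appears at 8.5 MHz.
169.06 MHz mod fs = 56.18 MHz.
56.18 MHz > fs/2 = 28.22 MHz, folds to fs − 56.18 MHz = 0.26 MHz.
112.62 MHz and 169.06 MHz both map to 0.26 MHz.

0.26 MHz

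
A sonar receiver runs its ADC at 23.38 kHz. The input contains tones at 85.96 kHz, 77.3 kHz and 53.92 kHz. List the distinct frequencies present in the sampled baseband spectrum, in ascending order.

fs/2 = 11.69 kHz.
85.96 kHz mod fs = 15.82 kHz.
15.82 kHz > fs/2 = 11.69 kHz, folds to fs − 15.82 kHz = 7.56 kHz.
77.3 kHz mod fs = 7.16 kHz.
7.16 kHz ≤ fs/2 = 11.69 kHz, appears at 7.16 kHz.
53.92 kHz mod fs = 7.16 kHz.
7.16 kHz ≤ fs/2 = 11.69 kHz, appears at 7.16 kHz.
Distinct values: {7.16 kHz, 7.56 kHz}.

7.16 kHz, 7.56 kHz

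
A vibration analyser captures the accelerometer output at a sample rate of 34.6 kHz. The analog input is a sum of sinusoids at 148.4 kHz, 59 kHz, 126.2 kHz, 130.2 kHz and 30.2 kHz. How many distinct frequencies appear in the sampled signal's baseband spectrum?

5

fs/2 = 17.3 kHz.
148.4 kHz mod fs = 10 kHz.
10 kHz ≤ fs/2 = 17.3 kHz, appears at 10 kHz.
59 kHz mod fs = 24.4 kHz.
24.4 kHz > fs/2 = 17.3 kHz, folds to fs − 24.4 kHz = 10.2 kHz.
126.2 kHz mod fs = 22.4 kHz.
22.4 kHz > fs/2 = 17.3 kHz, folds to fs − 22.4 kHz = 12.2 kHz.
130.2 kHz mod fs = 26.4 kHz.
26.4 kHz > fs/2 = 17.3 kHz, folds to fs − 26.4 kHz = 8.2 kHz.
30.2 kHz > fs/2 = 17.3 kHz, folds to fs − 30.2 kHz = 4.4 kHz.
Distinct values: {4.4 kHz, 8.2 kHz, 10 kHz, 10.2 kHz, 12.2 kHz} → 5.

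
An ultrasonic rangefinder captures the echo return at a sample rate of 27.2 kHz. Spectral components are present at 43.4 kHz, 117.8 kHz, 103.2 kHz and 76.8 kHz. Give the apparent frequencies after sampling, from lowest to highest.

fs/2 = 13.6 kHz.
43.4 kHz mod fs = 16.2 kHz.
16.2 kHz > fs/2 = 13.6 kHz, folds to fs − 16.2 kHz = 11 kHz.
117.8 kHz mod fs = 9 kHz.
9 kHz ≤ fs/2 = 13.6 kHz, appears at 9 kHz.
103.2 kHz mod fs = 21.6 kHz.
21.6 kHz > fs/2 = 13.6 kHz, folds to fs − 21.6 kHz = 5.6 kHz.
76.8 kHz mod fs = 22.4 kHz.
22.4 kHz > fs/2 = 13.6 kHz, folds to fs − 22.4 kHz = 4.8 kHz.
Distinct values: {4.8 kHz, 5.6 kHz, 9 kHz, 11 kHz}.

4.8 kHz, 5.6 kHz, 9 kHz, 11 kHz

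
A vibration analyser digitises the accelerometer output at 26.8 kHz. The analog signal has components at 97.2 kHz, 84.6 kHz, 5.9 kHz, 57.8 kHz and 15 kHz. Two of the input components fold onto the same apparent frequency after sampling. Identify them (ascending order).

57.8 kHz, 84.6 kHz

fs/2 = 13.4 kHz.
97.2 kHz mod fs = 16.8 kHz.
16.8 kHz > fs/2 = 13.4 kHz, folds to fs − 16.8 kHz = 10 kHz.
84.6 kHz mod fs = 4.2 kHz.
4.2 kHz ≤ fs/2 = 13.4 kHz, appears at 4.2 kHz.
5.9 kHz ≤ fs/2 = 13.4 kHz, passes unchanged.
57.8 kHz mod fs = 4.2 kHz.
4.2 kHz ≤ fs/2 = 13.4 kHz, appears at 4.2 kHz.
15 kHz > fs/2 = 13.4 kHz, folds to fs − 15 kHz = 11.8 kHz.
57.8 kHz and 84.6 kHz both map to 4.2 kHz.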